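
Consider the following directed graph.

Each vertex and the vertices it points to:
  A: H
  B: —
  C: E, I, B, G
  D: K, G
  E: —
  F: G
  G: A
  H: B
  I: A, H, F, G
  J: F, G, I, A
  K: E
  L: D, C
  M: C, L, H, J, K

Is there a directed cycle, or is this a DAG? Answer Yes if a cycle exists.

No

DFS with white/gray/black marking, starting from C:
C gray
  E gray
  E black
  I gray
    A gray
      H gray
        B gray
        B black
      H black
    A black
    I→H: H black — skip
    F gray
      G gray
        G→A: A black — skip
      G black
    F black
    I→G: G black — skip
  I black
  C→B: B black — skip
  C→G: G black — skip
C black
D gray
  K gray
    K→E: E black — skip
  K black
  D→G: G black — skip
D black
J gray
  J→F: F black — skip
  J→G: G black — skip
  J→I: I black — skip
  J→A: A black — skip
J black
L gray
  L→D: D black — skip
  L→C: C black — skip
L black
M gray
  M→C: C black — skip
  M→L: L black — skip
  M→H: H black — skip
  M→J: J black — skip
  M→K: K black — skip
M black
Every edge goes to a white or black vertex — no back edge, so the graph is acyclic.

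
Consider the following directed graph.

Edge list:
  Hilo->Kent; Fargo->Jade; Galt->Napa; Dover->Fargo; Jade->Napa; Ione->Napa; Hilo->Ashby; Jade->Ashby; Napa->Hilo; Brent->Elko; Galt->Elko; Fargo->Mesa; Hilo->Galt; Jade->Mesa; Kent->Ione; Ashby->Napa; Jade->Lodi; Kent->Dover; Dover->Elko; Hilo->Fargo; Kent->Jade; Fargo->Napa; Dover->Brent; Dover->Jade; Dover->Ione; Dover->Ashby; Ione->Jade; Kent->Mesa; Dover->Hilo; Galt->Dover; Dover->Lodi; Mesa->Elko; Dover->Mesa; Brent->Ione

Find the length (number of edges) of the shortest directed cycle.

3

For each vertex v, BFS finds the shortest path from v back to v.
The shortest such closed walk is Hilo → Kent → Dover → Hilo, length 3.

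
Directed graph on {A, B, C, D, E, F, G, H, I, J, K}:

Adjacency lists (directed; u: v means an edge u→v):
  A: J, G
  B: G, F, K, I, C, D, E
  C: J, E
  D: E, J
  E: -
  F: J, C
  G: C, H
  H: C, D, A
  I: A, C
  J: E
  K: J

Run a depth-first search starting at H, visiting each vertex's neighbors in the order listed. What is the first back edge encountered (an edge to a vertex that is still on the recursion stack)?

G→H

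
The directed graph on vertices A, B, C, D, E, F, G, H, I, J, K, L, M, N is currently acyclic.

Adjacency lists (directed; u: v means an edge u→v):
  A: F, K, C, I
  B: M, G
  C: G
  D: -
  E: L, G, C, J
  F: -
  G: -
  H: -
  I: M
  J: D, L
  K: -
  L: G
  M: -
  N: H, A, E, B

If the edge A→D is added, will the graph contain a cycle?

No

Adding A→D creates a cycle iff D can already reach A.
Explore from D: no path reaches A. The graph stays acyclic.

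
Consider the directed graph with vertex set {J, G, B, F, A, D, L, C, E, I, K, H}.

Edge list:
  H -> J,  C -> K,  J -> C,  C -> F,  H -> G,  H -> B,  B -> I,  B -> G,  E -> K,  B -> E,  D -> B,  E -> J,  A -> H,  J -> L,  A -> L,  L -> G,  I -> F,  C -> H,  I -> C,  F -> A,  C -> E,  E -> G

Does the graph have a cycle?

Yes

DFS with white/gray/black marking, starting from B:
B gray
  I gray
    F gray
      A gray
        L gray
          G gray
          G black
        L black
        H gray
          H→G: G black — skip
          H→B: B is gray → back edge
Back edge found, so a cycle exists: B → I → F → A → H → B.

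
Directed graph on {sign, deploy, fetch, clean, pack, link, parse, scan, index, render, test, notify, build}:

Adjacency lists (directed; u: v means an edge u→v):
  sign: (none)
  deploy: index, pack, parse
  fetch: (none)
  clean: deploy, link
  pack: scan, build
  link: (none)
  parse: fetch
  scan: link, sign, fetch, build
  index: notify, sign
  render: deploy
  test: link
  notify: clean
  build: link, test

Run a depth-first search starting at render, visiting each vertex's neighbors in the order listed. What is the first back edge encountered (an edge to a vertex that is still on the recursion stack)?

DFS from render (visiting each vertex's neighbors in the order listed); mark gray on enter, black on exit:
render gray
  deploy gray
    index gray
      notify gray
        clean gray
          clean→deploy: deploy is gray → back edge
First back edge: clean → deploy.

clean→deploy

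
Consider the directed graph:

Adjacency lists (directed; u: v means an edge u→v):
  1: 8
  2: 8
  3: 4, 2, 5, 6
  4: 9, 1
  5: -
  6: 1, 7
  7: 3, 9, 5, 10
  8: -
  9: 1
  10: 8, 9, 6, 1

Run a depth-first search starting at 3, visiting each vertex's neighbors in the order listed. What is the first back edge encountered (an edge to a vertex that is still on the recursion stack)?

7->3

DFS from 3 (visiting each vertex's neighbors in the order listed); mark gray on enter, black on exit:
3 gray
  4 gray
    9 gray
      1 gray
        8 gray
        8 black
      1 black
    9 black
    4→1: 1 black — skip
  4 black
  2 gray
    2→8: 8 black — skip
  2 black
  5 gray
  5 black
  6 gray
    6→1: 1 black — skip
    7 gray
      7→3: 3 is gray → back edge
First back edge: 7 → 3.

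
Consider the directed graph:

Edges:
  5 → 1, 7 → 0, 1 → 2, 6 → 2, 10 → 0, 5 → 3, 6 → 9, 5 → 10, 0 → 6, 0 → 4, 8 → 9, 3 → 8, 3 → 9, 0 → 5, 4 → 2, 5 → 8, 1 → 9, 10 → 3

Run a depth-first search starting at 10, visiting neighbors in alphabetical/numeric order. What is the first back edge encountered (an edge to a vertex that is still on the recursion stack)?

DFS from 10 (visiting neighbors in alphabetical/numeric order); mark gray on enter, black on exit:
10 gray
  0 gray
    4 gray
      2 gray
      2 black
    4 black
    5 gray
      1 gray
        1→2: 2 black — skip
        9 gray
        9 black
      1 black
      3 gray
        8 gray
          8→9: 9 black — skip
        8 black
        3→9: 9 black — skip
      3 black
      5→8: 8 black — skip
      5→10: 10 is gray → back edge
First back edge: 5 → 10.

5->10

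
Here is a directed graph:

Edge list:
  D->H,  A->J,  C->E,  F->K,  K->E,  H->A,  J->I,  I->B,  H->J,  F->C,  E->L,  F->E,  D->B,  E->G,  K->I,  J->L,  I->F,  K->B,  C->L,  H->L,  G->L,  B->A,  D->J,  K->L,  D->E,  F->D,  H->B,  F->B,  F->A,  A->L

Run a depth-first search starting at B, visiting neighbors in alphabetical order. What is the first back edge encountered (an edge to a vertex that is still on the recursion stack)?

DFS from B (visiting neighbors in alphabetical order); mark gray on enter, black on exit:
B gray
  A gray
    J gray
      I gray
        I→B: B is gray → back edge
First back edge: I → B.

I→B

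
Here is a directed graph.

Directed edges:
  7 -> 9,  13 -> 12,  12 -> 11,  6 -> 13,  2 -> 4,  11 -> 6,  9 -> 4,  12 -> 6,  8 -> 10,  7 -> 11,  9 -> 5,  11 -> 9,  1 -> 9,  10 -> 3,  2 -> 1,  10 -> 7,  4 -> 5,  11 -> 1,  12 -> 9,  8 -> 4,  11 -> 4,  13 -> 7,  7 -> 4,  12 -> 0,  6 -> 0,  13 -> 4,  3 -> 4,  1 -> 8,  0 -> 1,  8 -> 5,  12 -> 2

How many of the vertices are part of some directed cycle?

A vertex is on a directed cycle iff it belongs to a strongly connected component of size ≥ 2 (or has a self-loop).
The vertices on cycles are {0, 1, 2, 6, 7, 8, 10, 11, 12, 13} — 10 in total.

10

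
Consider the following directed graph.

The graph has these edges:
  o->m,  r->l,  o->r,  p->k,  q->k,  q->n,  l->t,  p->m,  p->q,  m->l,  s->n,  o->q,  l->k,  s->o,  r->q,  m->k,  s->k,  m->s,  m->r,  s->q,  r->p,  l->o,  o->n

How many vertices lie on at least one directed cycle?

A vertex is on a directed cycle iff it belongs to a strongly connected component of size ≥ 2 (or has a self-loop).
The vertices on cycles are {l, m, o, p, r, s} — 6 in total.

6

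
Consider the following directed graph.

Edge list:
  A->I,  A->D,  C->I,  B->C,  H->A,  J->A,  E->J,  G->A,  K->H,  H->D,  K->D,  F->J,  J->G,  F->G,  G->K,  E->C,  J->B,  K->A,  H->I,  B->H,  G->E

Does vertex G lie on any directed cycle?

Yes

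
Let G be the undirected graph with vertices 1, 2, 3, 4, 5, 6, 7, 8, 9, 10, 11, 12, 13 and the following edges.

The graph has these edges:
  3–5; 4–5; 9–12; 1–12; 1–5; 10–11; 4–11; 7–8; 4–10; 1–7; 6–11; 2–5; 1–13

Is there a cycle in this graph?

Yes

DFS, tracking each vertex's parent; an edge to a visited non-parent vertex closes a cycle.
Start from 3:
visit 3 (parent –)
  visit 5 (parent 3)
    visit 1 (parent 5)
      visit 13 (parent 1)
        13–1: parent, skip
      visit 12 (parent 1)
        visit 9 (parent 12)
          9–12: parent, skip
        12–1: parent, skip
      visit 7 (parent 1)
        7–1: parent, skip
        visit 8 (parent 7)
          8–7: parent, skip
      1–5: parent, skip
    visit 4 (parent 5)
      visit 11 (parent 4)
        visit 6 (parent 11)
          6–11: parent, skip
        11–4: parent, skip
        visit 10 (parent 11)
          10–4: 4 visited and ≠ parent → cycle
Cycle: 4 – 11 – 10 – 4.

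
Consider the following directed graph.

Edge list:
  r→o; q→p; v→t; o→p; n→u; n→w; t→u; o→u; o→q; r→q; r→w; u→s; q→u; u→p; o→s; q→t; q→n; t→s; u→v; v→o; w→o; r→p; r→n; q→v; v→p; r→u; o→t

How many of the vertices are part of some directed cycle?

7

A vertex is on a directed cycle iff it belongs to a strongly connected component of size ≥ 2 (or has a self-loop).
The vertices on cycles are {n, o, q, t, u, v, w} — 7 in total.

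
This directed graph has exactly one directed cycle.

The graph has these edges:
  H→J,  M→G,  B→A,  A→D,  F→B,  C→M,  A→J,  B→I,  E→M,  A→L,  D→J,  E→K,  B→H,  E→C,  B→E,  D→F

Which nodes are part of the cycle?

A, B, D, F

DFS with gray/black marking from F:
F gray
  B gray
    H gray
      J gray
      J black
    H black
    I gray
    I black
    A gray
      A→J: J black — skip
      D gray
        D→J: J black — skip
        D→F: F is gray → back edge
Back edge closes the cycle F → B → A → D → F; its vertices are {A, B, D, F}.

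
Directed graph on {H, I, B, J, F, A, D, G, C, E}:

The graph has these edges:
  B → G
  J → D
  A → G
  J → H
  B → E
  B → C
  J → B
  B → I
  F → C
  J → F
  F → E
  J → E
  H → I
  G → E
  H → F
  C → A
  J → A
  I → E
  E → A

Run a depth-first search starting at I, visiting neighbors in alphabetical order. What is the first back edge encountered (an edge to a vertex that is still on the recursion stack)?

G->E

DFS from I (visiting neighbors in alphabetical order); mark gray on enter, black on exit:
I gray
  E gray
    A gray
      G gray
        G→E: E is gray → back edge
First back edge: G → E.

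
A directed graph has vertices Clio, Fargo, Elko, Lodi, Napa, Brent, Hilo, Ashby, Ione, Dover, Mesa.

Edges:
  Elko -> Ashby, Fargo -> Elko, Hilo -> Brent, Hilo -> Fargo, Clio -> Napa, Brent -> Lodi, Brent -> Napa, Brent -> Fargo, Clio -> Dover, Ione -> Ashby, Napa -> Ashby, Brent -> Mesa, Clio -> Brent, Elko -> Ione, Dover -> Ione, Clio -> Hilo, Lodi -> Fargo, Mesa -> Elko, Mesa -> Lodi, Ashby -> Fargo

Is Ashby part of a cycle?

Ashby is on a cycle iff Ashby can reach itself via ≥1 edge.
Ashby → Fargo → Elko → Ashby — yes.

Yes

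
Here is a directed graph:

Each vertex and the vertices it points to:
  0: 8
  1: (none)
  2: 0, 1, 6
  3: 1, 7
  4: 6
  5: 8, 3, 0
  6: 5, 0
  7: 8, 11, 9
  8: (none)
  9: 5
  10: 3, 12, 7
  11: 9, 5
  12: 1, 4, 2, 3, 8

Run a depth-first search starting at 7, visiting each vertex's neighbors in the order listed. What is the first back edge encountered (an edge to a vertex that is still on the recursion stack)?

3→7

DFS from 7 (visiting each vertex's neighbors in the order listed); mark gray on enter, black on exit:
7 gray
  8 gray
  8 black
  11 gray
    9 gray
      5 gray
        5→8: 8 black — skip
        3 gray
          1 gray
          1 black
          3→7: 7 is gray → back edge
First back edge: 3 → 7.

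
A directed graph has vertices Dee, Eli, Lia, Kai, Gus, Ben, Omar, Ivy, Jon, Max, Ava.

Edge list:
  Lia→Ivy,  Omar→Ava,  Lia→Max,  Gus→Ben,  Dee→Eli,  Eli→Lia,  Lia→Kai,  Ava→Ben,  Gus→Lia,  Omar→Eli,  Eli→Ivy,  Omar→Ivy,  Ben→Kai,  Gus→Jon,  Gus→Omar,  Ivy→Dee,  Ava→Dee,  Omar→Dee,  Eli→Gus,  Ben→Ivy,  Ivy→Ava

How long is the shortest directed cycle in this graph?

3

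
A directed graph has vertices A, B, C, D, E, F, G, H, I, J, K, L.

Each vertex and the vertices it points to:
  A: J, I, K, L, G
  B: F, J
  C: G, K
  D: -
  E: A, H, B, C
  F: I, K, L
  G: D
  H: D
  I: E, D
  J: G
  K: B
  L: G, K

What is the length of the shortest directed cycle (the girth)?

3

For each vertex v, BFS finds the shortest path from v back to v.
The shortest such closed walk is E → A → I → E, length 3.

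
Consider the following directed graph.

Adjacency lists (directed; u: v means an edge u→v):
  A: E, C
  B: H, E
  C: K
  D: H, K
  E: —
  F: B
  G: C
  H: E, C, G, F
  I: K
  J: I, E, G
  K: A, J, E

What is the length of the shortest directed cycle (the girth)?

3

For each vertex v, BFS finds the shortest path from v back to v.
The shortest such closed walk is H → F → B → H, length 3.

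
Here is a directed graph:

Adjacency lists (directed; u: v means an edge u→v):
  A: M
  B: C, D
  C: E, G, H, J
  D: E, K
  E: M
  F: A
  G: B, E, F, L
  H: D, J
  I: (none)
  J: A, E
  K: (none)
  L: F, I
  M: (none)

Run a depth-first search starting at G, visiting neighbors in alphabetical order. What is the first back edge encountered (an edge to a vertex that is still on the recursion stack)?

C->G

DFS from G (visiting neighbors in alphabetical order); mark gray on enter, black on exit:
G gray
  B gray
    C gray
      E gray
        M gray
        M black
      E black
      C→G: G is gray → back edge
First back edge: C → G.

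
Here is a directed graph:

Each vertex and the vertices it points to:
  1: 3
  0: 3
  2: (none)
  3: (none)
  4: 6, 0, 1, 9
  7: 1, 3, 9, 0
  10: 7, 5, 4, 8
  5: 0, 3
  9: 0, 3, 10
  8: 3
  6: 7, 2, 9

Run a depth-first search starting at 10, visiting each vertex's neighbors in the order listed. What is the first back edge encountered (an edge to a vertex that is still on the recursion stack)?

DFS from 10 (visiting each vertex's neighbors in the order listed); mark gray on enter, black on exit:
10 gray
  7 gray
    1 gray
      3 gray
      3 black
    1 black
    7→3: 3 black — skip
    9 gray
      0 gray
        0→3: 3 black — skip
      0 black
      9→3: 3 black — skip
      9→10: 10 is gray → back edge
First back edge: 9 → 10.

9→10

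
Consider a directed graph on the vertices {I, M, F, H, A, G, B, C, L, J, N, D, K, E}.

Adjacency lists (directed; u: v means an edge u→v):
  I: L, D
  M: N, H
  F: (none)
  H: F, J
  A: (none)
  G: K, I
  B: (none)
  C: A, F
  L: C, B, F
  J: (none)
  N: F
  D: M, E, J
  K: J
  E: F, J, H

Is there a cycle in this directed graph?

No

DFS with white/gray/black marking, starting from B:
B gray
B black
I gray
  L gray
    C gray
      A gray
      A black
      F gray
      F black
    C black
    L→B: B black — skip
    L→F: F black — skip
  L black
  D gray
    M gray
      N gray
        N→F: F black — skip
      N black
      H gray
        H→F: F black — skip
        J gray
        J black
      H black
    M black
    E gray
      E→F: F black — skip
      E→J: J black — skip
      E→H: H black — skip
    E black
    D→J: J black — skip
  D black
I black
G gray
  K gray
    K→J: J black — skip
  K black
  G→I: I black — skip
G black
Every edge goes to a white or black vertex — no back edge, so the graph is acyclic.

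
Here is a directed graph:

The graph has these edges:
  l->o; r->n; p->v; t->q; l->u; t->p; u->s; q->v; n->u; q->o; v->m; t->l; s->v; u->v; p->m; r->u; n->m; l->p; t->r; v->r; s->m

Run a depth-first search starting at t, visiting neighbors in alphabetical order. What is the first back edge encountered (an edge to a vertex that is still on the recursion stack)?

s->v

DFS from t (visiting neighbors in alphabetical order); mark gray on enter, black on exit:
t gray
  l gray
    o gray
    o black
    p gray
      m gray
      m black
      v gray
        v→m: m black — skip
        r gray
          n gray
            n→m: m black — skip
            u gray
              s gray
                s→m: m black — skip
                s→v: v is gray → back edge
First back edge: s → v.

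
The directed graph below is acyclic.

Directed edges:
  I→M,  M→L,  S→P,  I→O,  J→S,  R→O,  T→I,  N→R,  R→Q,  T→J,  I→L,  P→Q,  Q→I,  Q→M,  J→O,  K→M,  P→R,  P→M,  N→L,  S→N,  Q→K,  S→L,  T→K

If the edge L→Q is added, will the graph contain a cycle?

Yes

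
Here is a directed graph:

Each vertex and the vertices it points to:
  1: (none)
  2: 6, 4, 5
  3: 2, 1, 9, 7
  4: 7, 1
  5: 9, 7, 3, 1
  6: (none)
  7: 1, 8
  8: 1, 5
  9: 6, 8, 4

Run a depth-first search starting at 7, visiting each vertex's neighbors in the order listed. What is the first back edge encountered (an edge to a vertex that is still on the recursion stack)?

DFS from 7 (visiting each vertex's neighbors in the order listed); mark gray on enter, black on exit:
7 gray
  1 gray
  1 black
  8 gray
    8→1: 1 black — skip
    5 gray
      9 gray
        6 gray
        6 black
        9→8: 8 is gray → back edge
First back edge: 9 → 8.

9->8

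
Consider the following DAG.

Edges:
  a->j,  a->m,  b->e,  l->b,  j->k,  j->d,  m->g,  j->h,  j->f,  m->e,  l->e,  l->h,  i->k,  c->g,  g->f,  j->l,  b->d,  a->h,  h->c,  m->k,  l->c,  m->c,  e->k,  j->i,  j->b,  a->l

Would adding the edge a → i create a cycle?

Adding a→i creates a cycle iff i can already reach a.
Explore from i: no path reaches a. The graph stays acyclic.

No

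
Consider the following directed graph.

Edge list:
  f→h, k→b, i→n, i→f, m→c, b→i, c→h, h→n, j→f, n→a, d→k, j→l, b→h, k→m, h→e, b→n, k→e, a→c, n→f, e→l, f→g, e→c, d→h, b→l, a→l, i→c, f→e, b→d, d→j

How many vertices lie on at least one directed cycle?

9

A vertex is on a directed cycle iff it belongs to a strongly connected component of size ≥ 2 (or has a self-loop).
The vertices on cycles are {a, b, c, d, e, f, h, k, n} — 9 in total.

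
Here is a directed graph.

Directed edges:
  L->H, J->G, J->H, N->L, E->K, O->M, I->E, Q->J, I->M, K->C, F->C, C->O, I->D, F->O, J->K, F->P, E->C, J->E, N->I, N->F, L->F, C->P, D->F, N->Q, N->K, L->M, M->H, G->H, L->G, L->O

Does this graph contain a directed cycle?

No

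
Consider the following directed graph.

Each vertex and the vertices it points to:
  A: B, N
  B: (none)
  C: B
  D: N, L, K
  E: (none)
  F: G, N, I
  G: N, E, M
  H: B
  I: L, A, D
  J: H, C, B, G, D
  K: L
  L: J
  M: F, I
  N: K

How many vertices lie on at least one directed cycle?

A vertex is on a directed cycle iff it belongs to a strongly connected component of size ≥ 2 (or has a self-loop).
The vertices on cycles are {A, D, F, G, I, J, K, L, M, N} — 10 in total.

10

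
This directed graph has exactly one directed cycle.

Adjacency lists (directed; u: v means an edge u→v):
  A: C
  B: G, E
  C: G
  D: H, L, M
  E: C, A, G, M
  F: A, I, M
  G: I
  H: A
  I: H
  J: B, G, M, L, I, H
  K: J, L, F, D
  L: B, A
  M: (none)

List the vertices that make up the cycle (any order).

A, C, G, H, I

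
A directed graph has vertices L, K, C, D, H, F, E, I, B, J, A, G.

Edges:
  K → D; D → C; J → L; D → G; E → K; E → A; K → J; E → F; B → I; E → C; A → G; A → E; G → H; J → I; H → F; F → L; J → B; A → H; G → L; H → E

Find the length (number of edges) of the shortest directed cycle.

For each vertex v, BFS finds the shortest path from v back to v.
The shortest such closed walk is E → A → E, length 2.

2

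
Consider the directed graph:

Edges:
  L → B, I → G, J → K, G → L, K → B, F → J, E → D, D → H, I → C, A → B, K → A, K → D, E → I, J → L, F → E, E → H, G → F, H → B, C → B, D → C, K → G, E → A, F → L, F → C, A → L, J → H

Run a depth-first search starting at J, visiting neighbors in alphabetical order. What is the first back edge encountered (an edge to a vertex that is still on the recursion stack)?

I->G

DFS from J (visiting neighbors in alphabetical order); mark gray on enter, black on exit:
J gray
  H gray
    B gray
    B black
  H black
  K gray
    A gray
      A→B: B black — skip
      L gray
        L→B: B black — skip
      L black
    A black
    K→B: B black — skip
    D gray
      C gray
        C→B: B black — skip
      C black
      D→H: H black — skip
    D black
    G gray
      F gray
        F→C: C black — skip
        E gray
          E→A: A black — skip
          E→D: D black — skip
          E→H: H black — skip
          I gray
            I→C: C black — skip
            I→G: G is gray → back edge
First back edge: I → G.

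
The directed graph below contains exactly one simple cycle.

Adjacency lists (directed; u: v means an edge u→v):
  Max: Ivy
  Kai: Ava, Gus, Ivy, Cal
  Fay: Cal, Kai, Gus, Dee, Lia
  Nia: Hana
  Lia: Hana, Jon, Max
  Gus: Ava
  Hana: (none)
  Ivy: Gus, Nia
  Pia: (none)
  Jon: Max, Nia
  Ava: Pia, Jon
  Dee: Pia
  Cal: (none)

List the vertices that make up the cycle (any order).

Ava, Gus, Ivy, Jon, Max

DFS with gray/black marking from Gus:
Gus gray
  Ava gray
    Pia gray
    Pia black
    Jon gray
      Max gray
        Ivy gray
          Ivy→Gus: Gus is gray → back edge
Back edge closes the cycle Gus → Ava → Jon → Max → Ivy → Gus; its vertices are {Ava, Gus, Ivy, Jon, Max}.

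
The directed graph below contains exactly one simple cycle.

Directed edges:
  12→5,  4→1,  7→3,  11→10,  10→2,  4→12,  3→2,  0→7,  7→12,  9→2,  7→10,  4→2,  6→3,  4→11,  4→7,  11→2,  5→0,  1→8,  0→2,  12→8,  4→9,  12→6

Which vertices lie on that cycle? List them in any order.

0, 5, 7, 12

DFS with gray/black marking from 7:
7 gray
  3 gray
    2 gray
    2 black
  3 black
  10 gray
    10→2: 2 black — skip
  10 black
  12 gray
    6 gray
      6→3: 3 black — skip
    6 black
    5 gray
      0 gray
        0→2: 2 black — skip
        0→7: 7 is gray → back edge
Back edge closes the cycle 7 → 12 → 5 → 0 → 7; its vertices are {0, 5, 7, 12}.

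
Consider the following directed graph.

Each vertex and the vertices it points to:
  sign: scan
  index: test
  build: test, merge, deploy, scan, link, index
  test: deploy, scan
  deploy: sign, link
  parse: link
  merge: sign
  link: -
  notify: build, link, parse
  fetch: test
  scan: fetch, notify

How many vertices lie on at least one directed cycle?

9

A vertex is on a directed cycle iff it belongs to a strongly connected component of size ≥ 2 (or has a self-loop).
The vertices on cycles are {scan, sign, test, build, fetch, index, merge, deploy, notify} — 9 in total.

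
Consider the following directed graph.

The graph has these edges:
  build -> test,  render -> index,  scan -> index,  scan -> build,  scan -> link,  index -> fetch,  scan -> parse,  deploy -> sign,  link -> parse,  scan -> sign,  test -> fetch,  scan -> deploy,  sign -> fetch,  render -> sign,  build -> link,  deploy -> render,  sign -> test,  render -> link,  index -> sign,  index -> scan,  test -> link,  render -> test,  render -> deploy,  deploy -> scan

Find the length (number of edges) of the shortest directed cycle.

For each vertex v, BFS finds the shortest path from v back to v.
The shortest such closed walk is scan → index → scan, length 2.

2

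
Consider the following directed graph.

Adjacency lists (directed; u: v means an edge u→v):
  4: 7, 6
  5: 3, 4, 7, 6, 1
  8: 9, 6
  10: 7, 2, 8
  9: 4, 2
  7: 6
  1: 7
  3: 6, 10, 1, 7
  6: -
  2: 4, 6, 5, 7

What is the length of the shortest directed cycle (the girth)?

For each vertex v, BFS finds the shortest path from v back to v.
The shortest such closed walk is 10 → 2 → 5 → 3 → 10, length 4.

4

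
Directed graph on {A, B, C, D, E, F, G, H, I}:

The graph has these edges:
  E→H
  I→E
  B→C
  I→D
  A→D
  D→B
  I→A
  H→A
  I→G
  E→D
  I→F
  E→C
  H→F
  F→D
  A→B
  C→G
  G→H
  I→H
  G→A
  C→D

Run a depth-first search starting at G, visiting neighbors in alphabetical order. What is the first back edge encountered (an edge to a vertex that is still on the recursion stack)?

D->B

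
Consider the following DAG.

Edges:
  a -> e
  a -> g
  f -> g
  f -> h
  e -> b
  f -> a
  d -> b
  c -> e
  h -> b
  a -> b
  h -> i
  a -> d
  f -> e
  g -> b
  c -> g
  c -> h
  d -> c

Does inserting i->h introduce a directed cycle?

Yes

Adding i→h creates a cycle iff h can already reach i.
Path from h: h → i.
So h → … → i → h is a cycle.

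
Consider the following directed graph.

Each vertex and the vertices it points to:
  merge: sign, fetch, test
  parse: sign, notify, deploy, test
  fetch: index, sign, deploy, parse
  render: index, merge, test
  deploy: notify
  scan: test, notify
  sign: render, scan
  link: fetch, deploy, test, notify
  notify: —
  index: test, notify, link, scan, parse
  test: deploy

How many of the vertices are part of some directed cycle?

A vertex is on a directed cycle iff it belongs to a strongly connected component of size ≥ 2 (or has a self-loop).
The vertices on cycles are {link, sign, fetch, index, merge, parse, render} — 7 in total.

7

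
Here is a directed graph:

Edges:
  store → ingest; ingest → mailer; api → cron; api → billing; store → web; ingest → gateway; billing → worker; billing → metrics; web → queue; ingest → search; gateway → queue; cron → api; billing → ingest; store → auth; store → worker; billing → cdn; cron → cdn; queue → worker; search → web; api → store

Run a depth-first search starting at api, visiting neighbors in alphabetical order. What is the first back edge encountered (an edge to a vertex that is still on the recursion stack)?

cron→api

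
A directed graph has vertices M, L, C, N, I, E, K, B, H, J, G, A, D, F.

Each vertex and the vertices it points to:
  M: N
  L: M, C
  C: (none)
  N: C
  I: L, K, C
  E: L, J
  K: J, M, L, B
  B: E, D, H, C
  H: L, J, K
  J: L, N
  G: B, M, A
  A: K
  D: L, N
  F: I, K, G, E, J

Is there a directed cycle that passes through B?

B is on a cycle iff B can reach itself via ≥1 edge.
B → H → K → B — yes.

Yes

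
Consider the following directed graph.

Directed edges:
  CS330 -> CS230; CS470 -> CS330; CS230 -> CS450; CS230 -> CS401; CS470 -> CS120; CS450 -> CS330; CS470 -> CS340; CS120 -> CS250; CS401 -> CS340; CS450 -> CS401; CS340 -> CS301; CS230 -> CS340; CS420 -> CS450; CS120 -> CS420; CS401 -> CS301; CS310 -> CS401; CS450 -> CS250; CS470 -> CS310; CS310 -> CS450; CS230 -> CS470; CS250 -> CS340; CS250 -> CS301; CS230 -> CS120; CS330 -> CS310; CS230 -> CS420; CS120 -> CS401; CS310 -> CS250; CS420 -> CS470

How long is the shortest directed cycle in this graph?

3

For each vertex v, BFS finds the shortest path from v back to v.
The shortest such closed walk is CS230 → CS470 → CS330 → CS230, length 3.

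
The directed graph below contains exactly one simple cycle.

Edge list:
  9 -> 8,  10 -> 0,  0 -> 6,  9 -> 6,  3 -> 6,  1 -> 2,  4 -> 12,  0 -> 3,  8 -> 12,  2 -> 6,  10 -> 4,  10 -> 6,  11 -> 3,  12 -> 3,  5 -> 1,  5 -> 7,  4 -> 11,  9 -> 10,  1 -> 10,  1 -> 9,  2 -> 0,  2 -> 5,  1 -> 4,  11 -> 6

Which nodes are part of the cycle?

1, 2, 5

DFS with gray/black marking from 5:
5 gray
  7 gray
  7 black
  1 gray
    10 gray
      0 gray
        3 gray
          6 gray
          6 black
        3 black
        0→6: 6 black — skip
      0 black
      10→6: 6 black — skip
      4 gray
        11 gray
          11→3: 3 black — skip
          11→6: 6 black — skip
        11 black
        12 gray
          12→3: 3 black — skip
        12 black
      4 black
    10 black
    1→4: 4 black — skip
    9 gray
      8 gray
        8→12: 12 black — skip
      8 black
      9→10: 10 black — skip
      9→6: 6 black — skip
    9 black
    2 gray
      2→5: 5 is gray → back edge
Back edge closes the cycle 5 → 1 → 2 → 5; its vertices are {1, 2, 5}.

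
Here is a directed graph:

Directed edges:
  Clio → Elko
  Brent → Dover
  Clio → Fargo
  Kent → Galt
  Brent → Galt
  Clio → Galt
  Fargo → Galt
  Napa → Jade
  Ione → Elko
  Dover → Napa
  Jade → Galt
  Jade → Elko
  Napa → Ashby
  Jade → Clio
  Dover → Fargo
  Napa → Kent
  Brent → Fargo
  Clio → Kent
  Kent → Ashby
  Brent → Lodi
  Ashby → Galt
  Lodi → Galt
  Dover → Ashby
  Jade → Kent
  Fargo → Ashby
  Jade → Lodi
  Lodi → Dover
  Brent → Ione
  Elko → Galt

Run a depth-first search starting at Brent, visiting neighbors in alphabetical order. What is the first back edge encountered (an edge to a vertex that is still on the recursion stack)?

DFS from Brent (visiting neighbors in alphabetical order); mark gray on enter, black on exit:
Brent gray
  Dover gray
    Ashby gray
      Galt gray
      Galt black
    Ashby black
    Fargo gray
      Fargo→Ashby: Ashby black — skip
      Fargo→Galt: Galt black — skip
    Fargo black
    Napa gray
      Napa→Ashby: Ashby black — skip
      Jade gray
        Clio gray
          Elko gray
            Elko→Galt: Galt black — skip
          Elko black
          Clio→Fargo: Fargo black — skip
          Clio→Galt: Galt black — skip
          Kent gray
            Kent→Ashby: Ashby black — skip
            Kent→Galt: Galt black — skip
          Kent black
        Clio black
        Jade→Elko: Elko black — skip
        Jade→Galt: Galt black — skip
        Jade→Kent: Kent black — skip
        Lodi gray
          Lodi→Dover: Dover is gray → back edge
First back edge: Lodi → Dover.

Lodi->Dover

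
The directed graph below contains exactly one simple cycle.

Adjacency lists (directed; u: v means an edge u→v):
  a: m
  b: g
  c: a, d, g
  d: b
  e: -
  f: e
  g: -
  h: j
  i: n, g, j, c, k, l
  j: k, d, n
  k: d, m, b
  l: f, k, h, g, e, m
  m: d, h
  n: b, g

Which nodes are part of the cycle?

DFS with gray/black marking from k:
k gray
  d gray
    b gray
      g gray
      g black
    b black
  d black
  m gray
    m→d: d black — skip
    h gray
      j gray
        j→k: k is gray → back edge
Back edge closes the cycle k → m → h → j → k; its vertices are {h, j, k, m}.

h, j, k, m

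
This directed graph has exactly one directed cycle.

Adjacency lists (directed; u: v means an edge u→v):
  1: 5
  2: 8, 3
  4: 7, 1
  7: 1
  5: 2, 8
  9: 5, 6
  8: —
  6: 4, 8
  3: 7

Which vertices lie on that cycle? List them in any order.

1, 2, 3, 5, 7

DFS with gray/black marking from 5:
5 gray
  2 gray
    8 gray
    8 black
    3 gray
      7 gray
        1 gray
          1→5: 5 is gray → back edge
Back edge closes the cycle 5 → 2 → 3 → 7 → 1 → 5; its vertices are {1, 2, 3, 5, 7}.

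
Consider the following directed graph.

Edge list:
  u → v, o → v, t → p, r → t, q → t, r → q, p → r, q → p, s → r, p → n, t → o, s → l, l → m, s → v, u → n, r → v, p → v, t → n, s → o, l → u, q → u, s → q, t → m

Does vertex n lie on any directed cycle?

n lies on a cycle iff there is a path from n back to itself.
Exploring from n, it never reaches itself; equivalently, its strongly connected component is a singleton.

No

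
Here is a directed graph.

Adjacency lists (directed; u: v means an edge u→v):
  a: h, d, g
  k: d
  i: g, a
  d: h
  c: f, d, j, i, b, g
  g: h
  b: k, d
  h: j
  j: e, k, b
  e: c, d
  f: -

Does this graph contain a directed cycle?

Yes

DFS with white/gray/black marking, starting from g:
g gray
  h gray
    j gray
      e gray
        c gray
          f gray
          f black
          d gray
            d→h: h is gray → back edge
Back edge found, so a cycle exists: h → j → e → c → d → h.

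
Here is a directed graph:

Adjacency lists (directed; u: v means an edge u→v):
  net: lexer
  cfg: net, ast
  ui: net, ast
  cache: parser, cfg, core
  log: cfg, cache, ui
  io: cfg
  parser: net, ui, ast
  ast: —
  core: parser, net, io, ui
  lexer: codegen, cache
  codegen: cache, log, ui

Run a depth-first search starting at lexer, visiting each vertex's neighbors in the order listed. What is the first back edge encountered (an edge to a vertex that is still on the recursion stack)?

net->lexer

DFS from lexer (visiting each vertex's neighbors in the order listed); mark gray on enter, black on exit:
lexer gray
  codegen gray
    cache gray
      parser gray
        net gray
          net→lexer: lexer is gray → back edge
First back edge: net → lexer.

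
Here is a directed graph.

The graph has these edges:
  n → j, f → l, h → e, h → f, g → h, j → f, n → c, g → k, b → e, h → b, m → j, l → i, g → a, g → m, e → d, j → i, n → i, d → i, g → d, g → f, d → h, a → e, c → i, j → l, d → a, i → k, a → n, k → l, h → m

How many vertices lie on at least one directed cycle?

A vertex is on a directed cycle iff it belongs to a strongly connected component of size ≥ 2 (or has a self-loop).
The vertices on cycles are {a, b, d, e, h, i, k, l} — 8 in total.

8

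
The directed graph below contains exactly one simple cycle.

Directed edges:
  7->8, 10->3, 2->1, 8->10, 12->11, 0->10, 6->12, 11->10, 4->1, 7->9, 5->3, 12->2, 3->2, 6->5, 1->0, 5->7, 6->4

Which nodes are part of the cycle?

DFS with gray/black marking from 2:
2 gray
  1 gray
    0 gray
      10 gray
        3 gray
          3→2: 2 is gray → back edge
Back edge closes the cycle 2 → 1 → 0 → 10 → 3 → 2; its vertices are {0, 1, 2, 3, 10}.

0, 1, 2, 3, 10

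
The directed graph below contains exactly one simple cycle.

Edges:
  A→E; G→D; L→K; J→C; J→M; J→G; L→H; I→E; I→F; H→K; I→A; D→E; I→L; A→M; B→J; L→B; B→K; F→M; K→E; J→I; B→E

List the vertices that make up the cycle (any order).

DFS with gray/black marking from J:
J gray
  I gray
    A gray
      E gray
      E black
      M gray
      M black
    A black
    I→E: E black — skip
    L gray
      B gray
        K gray
          K→E: E black — skip
        K black
        B→E: E black — skip
        B→J: J is gray → back edge
Back edge closes the cycle J → I → L → B → J; its vertices are {B, I, J, L}.

B, I, J, L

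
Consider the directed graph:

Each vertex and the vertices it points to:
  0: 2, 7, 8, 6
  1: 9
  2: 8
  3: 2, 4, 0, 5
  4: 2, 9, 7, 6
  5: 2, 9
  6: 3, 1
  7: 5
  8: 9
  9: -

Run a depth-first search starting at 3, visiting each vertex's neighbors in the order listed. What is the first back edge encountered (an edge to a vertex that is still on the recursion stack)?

6→3

DFS from 3 (visiting each vertex's neighbors in the order listed); mark gray on enter, black on exit:
3 gray
  2 gray
    8 gray
      9 gray
      9 black
    8 black
  2 black
  4 gray
    4→2: 2 black — skip
    4→9: 9 black — skip
    7 gray
      5 gray
        5→2: 2 black — skip
        5→9: 9 black — skip
      5 black
    7 black
    6 gray
      6→3: 3 is gray → back edge
First back edge: 6 → 3.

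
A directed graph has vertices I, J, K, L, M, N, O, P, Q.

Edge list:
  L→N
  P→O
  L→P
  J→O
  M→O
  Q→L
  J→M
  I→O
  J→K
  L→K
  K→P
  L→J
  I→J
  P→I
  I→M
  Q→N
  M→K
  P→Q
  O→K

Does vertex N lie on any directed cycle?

N lies on a cycle iff there is a path from N back to itself.
Exploring from N, it never reaches itself; equivalently, its strongly connected component is a singleton.

No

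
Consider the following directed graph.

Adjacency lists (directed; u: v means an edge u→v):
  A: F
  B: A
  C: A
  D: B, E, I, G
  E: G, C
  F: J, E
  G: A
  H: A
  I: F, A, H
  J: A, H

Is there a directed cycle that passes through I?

No

I lies on a cycle iff there is a path from I back to itself.
Exploring from I, it never reaches itself; equivalently, its strongly connected component is a singleton.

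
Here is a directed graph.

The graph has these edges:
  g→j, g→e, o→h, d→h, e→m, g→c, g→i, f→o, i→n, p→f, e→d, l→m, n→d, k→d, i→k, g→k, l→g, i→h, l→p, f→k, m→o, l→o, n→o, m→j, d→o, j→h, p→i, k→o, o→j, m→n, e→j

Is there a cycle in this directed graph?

DFS with white/gray/black marking, starting from p:
p gray
  f gray
    k gray
      d gray
        o gray
          j gray
            h gray
            h black
          j black
          o→h: h black — skip
        o black
        d→h: h black — skip
      d black
      k→o: o black — skip
    k black
    f→o: o black — skip
  f black
  i gray
    n gray
      n→d: d black — skip
      n→o: o black — skip
    n black
    i→k: k black — skip
    i→h: h black — skip
  i black
p black
c gray
c black
e gray
  e→d: d black — skip
  e→j: j black — skip
  m gray
    m→o: o black — skip
    m→n: n black — skip
    m→j: j black — skip
  m black
e black
g gray
  g→c: c black — skip
  g→e: e black — skip
  g→i: i black — skip
  g→j: j black — skip
  g→k: k black — skip
g black
l gray
  l→m: m black — skip
  l→p: p black — skip
  l→g: g black — skip
  l→o: o black — skip
l black
Every edge goes to a white or black vertex — no back edge, so the graph is acyclic.

No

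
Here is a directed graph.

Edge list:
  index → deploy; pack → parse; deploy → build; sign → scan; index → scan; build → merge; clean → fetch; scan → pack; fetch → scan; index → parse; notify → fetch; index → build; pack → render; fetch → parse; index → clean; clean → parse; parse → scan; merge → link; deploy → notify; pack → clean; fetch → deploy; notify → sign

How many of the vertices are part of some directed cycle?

A vertex is on a directed cycle iff it belongs to a strongly connected component of size ≥ 2 (or has a self-loop).
The vertices on cycles are {pack, scan, sign, clean, fetch, parse, deploy, notify} — 8 in total.

8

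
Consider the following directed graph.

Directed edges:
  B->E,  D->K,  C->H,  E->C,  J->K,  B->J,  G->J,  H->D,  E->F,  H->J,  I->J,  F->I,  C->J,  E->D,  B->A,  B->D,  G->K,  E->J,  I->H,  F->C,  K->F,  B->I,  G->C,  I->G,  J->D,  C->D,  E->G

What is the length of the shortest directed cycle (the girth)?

For each vertex v, BFS finds the shortest path from v back to v.
The shortest such closed walk is I → G → K → F → I, length 4.

4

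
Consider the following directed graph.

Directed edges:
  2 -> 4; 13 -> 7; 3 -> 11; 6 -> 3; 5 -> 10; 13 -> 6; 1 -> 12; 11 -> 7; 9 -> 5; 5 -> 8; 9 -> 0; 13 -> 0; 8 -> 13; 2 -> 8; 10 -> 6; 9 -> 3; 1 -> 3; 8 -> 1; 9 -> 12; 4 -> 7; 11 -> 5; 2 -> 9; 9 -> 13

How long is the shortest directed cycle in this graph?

For each vertex v, BFS finds the shortest path from v back to v.
The shortest such closed walk is 8 → 1 → 3 → 11 → 5 → 8, length 5.

5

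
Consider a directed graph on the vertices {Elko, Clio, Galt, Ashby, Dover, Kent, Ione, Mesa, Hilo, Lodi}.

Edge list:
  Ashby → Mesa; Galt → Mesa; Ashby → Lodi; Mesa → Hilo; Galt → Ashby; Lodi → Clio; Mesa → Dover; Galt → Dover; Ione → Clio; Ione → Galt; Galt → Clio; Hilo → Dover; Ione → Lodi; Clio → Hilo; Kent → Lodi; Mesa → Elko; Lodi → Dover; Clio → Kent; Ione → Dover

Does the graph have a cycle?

Yes

DFS with white/gray/black marking, starting from Clio:
Clio gray
  Hilo gray
    Dover gray
    Dover black
  Hilo black
  Kent gray
    Lodi gray
      Lodi→Clio: Clio is gray → back edge
Back edge found, so a cycle exists: Clio → Kent → Lodi → Clio.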